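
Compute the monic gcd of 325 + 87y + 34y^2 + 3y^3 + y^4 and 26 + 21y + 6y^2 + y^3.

By polynomial division,
  y^4 + 3y^3 + 34y^2 + 87y + 325 = (y − 3)(y^3 + 6y^2 + 21y + 26) + (31y^2 + 124y + 403)
  y^3 + 6y^2 + 21y + 26 = ((1/31)y + 2/31)(31y^2 + 124y + 403) + (0)
Last nonzero remainder: 31y^2 + 124y + 403. Dividing through by 31 gives the monic gcd y^2 + 4y + 13.

13 + 4y + y^2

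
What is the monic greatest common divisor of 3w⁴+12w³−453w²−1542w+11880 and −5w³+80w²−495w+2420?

w−11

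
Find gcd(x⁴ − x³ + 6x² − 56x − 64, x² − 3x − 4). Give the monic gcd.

x² − 3x − 4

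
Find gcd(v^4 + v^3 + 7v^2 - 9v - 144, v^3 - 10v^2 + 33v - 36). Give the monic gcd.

v - 3

By polynomial division,
  v^4 + v^3 + 7v^2 - 9v - 144 = (v + 11)(v^3 - 10v^2 + 33v - 36) + (84v^2 - 336v + 252)
  v^3 - 10v^2 + 33v - 36 = ((1/84)v - 1/14)(84v^2 - 336v + 252) + (6v - 18)
  84v^2 - 336v + 252 = (14v - 14)(6v - 18) + (0)
Last nonzero remainder: 6v - 18. Dividing through by 6 gives the monic gcd v - 3.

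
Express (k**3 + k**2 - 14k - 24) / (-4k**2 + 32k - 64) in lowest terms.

Apply the Euclidean algorithm:
  k**3 + k**2 - 14k - 24 = (-(1/4)k - 9/4)(-4k**2 + 32k - 64) + (42k - 168)
  -4k**2 + 32k - 64 = (-(2/21)k + 8/21)(42k - 168) + (0)
Last nonzero remainder: 42k - 168. Dividing through by 42 gives the monic gcd k - 4.
Cancel k - 4 from numerator and denominator to get the reduced form.

(-k**2 - 5k - 6)/(4k - 16)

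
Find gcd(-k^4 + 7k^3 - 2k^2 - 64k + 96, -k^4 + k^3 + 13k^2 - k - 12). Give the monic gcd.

Repeated division with remainder:
  -k^4 + 7k^3 - 2k^2 - 64k + 96 = (-k^4 + k^3 + 13k^2 - k - 12) + (6k^3 - 15k^2 - 63k + 108)
  -k^4 + k^3 + 13k^2 - k - 12 = (-(1/6)k - 1/4)(6k^3 - 15k^2 - 63k + 108) + (-(5/4)k^2 + (5/4)k + 15)
  6k^3 - 15k^2 - 63k + 108 = (-(24/5)k + 36/5)(-(5/4)k^2 + (5/4)k + 15) + (0)
Last nonzero remainder: -(5/4)k^2 + (5/4)k + 15. Dividing through by -5/4 gives the monic gcd k^2 - k - 12.

k^2 - k - 12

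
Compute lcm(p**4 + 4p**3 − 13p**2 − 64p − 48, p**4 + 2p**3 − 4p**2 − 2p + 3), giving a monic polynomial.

p**6 + 2p**5 − 20p**4 − 34p**3 + 67p**2 + 32p − 48

Apply the Euclidean algorithm:
  p**4 + 4p**3 − 13p**2 − 64p − 48 = (p**4 + 2p**3 − 4p**2 − 2p + 3) + (2p**3 − 9p**2 − 62p − 51)
  p**4 + 2p**3 − 4p**2 − 2p + 3 = ((1/2)p + 13/4)(2p**3 − 9p**2 − 62p − 51) + ((225/4)p**2 + 225p + 675/4)
  2p**3 − 9p**2 − 62p − 51 = ((8/225)p − 68/225)((225/4)p**2 + 225p + 675/4) + (0)
Last nonzero remainder: (225/4)p**2 + 225p + 675/4. Dividing through by 225/4 gives the monic gcd p**2 + 4p + 3.
Then lcm(f, g) = f·g / gcd(f, g); expanding and making the result monic gives the answer.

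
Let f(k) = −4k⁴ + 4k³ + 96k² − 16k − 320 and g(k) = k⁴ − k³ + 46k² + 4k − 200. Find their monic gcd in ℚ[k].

k² − 4

Apply the Euclidean algorithm:
  −4k⁴ + 4k³ + 96k² − 16k − 320 = (−4)(k⁴ − k³ + 46k² + 4k − 200) + (280k² − 1120)
  k⁴ − k³ + 46k² + 4k − 200 = ((1/280)k² − (1/280)k + 5/28)(280k² − 1120) + (0)
Last nonzero remainder: 280k² − 1120. Dividing through by 280 gives the monic gcd k² − 4.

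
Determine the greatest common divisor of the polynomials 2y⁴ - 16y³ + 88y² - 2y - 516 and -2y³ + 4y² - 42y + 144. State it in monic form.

y - 3

Euclidean algorithm in ℚ[y]:
  2y⁴ - 16y³ + 88y² - 2y - 516 = (-y + 6)(-2y³ + 4y² - 42y + 144) + (22y² + 394y - 1380)
  -2y³ + 4y² - 42y + 144 = (-(1/11)y + 219/121)(22y² + 394y - 1380) + (-(106548/121)y + 319644/121)
  22y² + 394y - 1380 = (-(1331/53274)y - 13915/26637)(-(106548/121)y + 319644/121) + (0)
Last nonzero remainder: -(106548/121)y + 319644/121. Dividing through by -106548/121 gives the monic gcd y - 3.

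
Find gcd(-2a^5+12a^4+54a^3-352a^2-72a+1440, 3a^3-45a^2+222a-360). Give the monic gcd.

a^2-10a+24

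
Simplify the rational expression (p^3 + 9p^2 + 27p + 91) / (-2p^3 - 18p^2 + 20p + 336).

(-p^2 - 2p - 13)/(2p^2 + 4p - 48)

Repeated division with remainder:
  p^3 + 9p^2 + 27p + 91 = (-1/2)(-2p^3 - 18p^2 + 20p + 336) + (37p + 259)
  -2p^3 - 18p^2 + 20p + 336 = (-(2/37)p^2 - (4/37)p + 48/37)(37p + 259) + (0)
Last nonzero remainder: 37p + 259. Dividing through by 37 gives the monic gcd p + 7.
Cancel p + 7 from numerator and denominator to get the reduced form.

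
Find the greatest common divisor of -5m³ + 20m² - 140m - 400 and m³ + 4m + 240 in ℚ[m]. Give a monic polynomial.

Apply the Euclidean algorithm:
  -5m³ + 20m² - 140m - 400 = (-5)(m³ + 4m + 240) + (20m² - 120m + 800)
  m³ + 4m + 240 = ((1/20)m + 3/10)(20m² - 120m + 800) + (0)
Last nonzero remainder: 20m² - 120m + 800. Dividing through by 20 gives the monic gcd m² - 6m + 40.

m² - 6m + 40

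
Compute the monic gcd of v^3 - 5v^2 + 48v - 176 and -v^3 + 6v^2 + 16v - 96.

v - 4

By polynomial division,
  v^3 - 5v^2 + 48v - 176 = (-1)(-v^3 + 6v^2 + 16v - 96) + (v^2 + 64v - 272)
  -v^3 + 6v^2 + 16v - 96 = (-v + 70)(v^2 + 64v - 272) + (-4736v + 18944)
  v^2 + 64v - 272 = (-(1/4736)v - 17/1184)(-4736v + 18944) + (0)
Last nonzero remainder: -4736v + 18944. Dividing through by -4736 gives the monic gcd v - 4.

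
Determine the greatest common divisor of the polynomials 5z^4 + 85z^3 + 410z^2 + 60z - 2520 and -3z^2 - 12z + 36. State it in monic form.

Apply the Euclidean algorithm:
  5z^4 + 85z^3 + 410z^2 + 60z - 2520 = (-(5/3)z^2 - (65/3)z - 70)(-3z^2 - 12z + 36) + (0)
Last nonzero remainder: -3z^2 - 12z + 36. Dividing through by -3 gives the monic gcd z^2 + 4z - 12.

z^2 + 4z - 12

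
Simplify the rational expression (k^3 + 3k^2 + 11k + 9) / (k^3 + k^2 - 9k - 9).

Euclidean algorithm in ℚ[k]:
  k^3 + 3k^2 + 11k + 9 = (k^3 + k^2 - 9k - 9) + (2k^2 + 20k + 18)
  k^3 + k^2 - 9k - 9 = ((1/2)k - 9/2)(2k^2 + 20k + 18) + (72k + 72)
  2k^2 + 20k + 18 = ((1/36)k + 1/4)(72k + 72) + (0)
Last nonzero remainder: 72k + 72. Dividing through by 72 gives the monic gcd k + 1.
Cancel k + 1 from numerator and denominator to get the reduced form.

(k^2 + 2k + 9)/(k^2 - 9)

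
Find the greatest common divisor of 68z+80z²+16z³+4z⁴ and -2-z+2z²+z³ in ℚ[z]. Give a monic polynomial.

By polynomial division,
  4z⁴+16z³+80z²+68z = (4z+8)(z³+2z²-z-2) + (68z²+84z+16)
  z³+2z²-z-2 = ((1/68)z+13/1156)(68z²+84z+16) + (-(630/289)z-630/289)
  68z²+84z+16 = (-(9826/315)z-2312/315)(-(630/289)z-630/289) + (0)
Last nonzero remainder: -(630/289)z-630/289. Dividing through by -630/289 gives the monic gcd z+1.

1+z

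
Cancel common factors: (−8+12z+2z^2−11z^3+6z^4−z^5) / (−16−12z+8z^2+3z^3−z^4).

(−4+8z−5z^2+z^3)/(−8−2z+z^2)

Apply the Euclidean algorithm:
  −z^5+6z^4−11z^3+2z^2+12z−8 = (z−3)(−z^4+3z^3+8z^2−12z−16) + (−10z^3+38z^2−8z−56)
  −z^4+3z^3+8z^2−12z−16 = ((1/10)z+2/25)(−10z^3+38z^2−8z−56) + ((144/25)z^2−(144/25)z−288/25)
  −10z^3+38z^2−8z−56 = (−(125/72)z+175/36)((144/25)z^2−(144/25)z−288/25) + (0)
Last nonzero remainder: (144/25)z^2−(144/25)z−288/25. Dividing through by 144/25 gives the monic gcd z^2−z−2.
Cancel z^2−z−2 from numerator and denominator to get the reduced form.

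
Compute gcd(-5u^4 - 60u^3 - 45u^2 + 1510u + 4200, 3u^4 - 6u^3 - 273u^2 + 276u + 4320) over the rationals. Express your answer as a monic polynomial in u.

u^2 - u - 20

Euclidean algorithm in ℚ[u]:
  -5u^4 - 60u^3 - 45u^2 + 1510u + 4200 = (-5/3)(3u^4 - 6u^3 - 273u^2 + 276u + 4320) + (-70u^3 - 500u^2 + 1970u + 11400)
  3u^4 - 6u^3 - 273u^2 + 276u + 4320 = (-(3/70)u + 96/245)(-70u^3 - 500u^2 + 1970u + 11400) + ((360/49)u^2 - (360/49)u - 7200/49)
  -70u^3 - 500u^2 + 1970u + 11400 = (-(343/36)u - 931/12)((360/49)u^2 - (360/49)u - 7200/49) + (0)
Last nonzero remainder: (360/49)u^2 - (360/49)u - 7200/49. Dividing through by 360/49 gives the monic gcd u^2 - u - 20.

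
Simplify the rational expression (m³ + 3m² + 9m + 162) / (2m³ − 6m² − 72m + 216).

Euclidean algorithm in ℚ[m]:
  m³ + 3m² + 9m + 162 = (1/2)(2m³ − 6m² − 72m + 216) + (6m² + 45m + 54)
  2m³ − 6m² − 72m + 216 = ((1/3)m − 7/2)(6m² + 45m + 54) + ((135/2)m + 405)
  6m² + 45m + 54 = ((4/45)m + 2/15)((135/2)m + 405) + (0)
Last nonzero remainder: (135/2)m + 405. Dividing through by 135/2 gives the monic gcd m + 6.
Cancel m + 6 from numerator and denominator to get the reduced form.

(m² − 3m + 27)/(2m² − 18m + 36)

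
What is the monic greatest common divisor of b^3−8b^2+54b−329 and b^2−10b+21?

b−7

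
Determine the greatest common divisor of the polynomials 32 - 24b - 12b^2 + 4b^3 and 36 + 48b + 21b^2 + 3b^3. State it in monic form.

2 + b

Repeated division with remainder:
  4b^3 - 12b^2 - 24b + 32 = (4/3)(3b^3 + 21b^2 + 48b + 36) + (-40b^2 - 88b - 16)
  3b^3 + 21b^2 + 48b + 36 = (-(3/40)b - 9/25)(-40b^2 - 88b - 16) + ((378/25)b + 756/25)
  -40b^2 - 88b - 16 = (-(500/189)b - 100/189)((378/25)b + 756/25) + (0)
Last nonzero remainder: (378/25)b + 756/25. Dividing through by 378/25 gives the monic gcd b + 2.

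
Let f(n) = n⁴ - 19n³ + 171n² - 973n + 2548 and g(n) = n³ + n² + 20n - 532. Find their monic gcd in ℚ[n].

n - 7

Euclidean algorithm in ℚ[n]:
  n⁴ - 19n³ + 171n² - 973n + 2548 = (n - 20)(n³ + n² + 20n - 532) + (171n² - 41n - 8092)
  n³ + n² + 20n - 532 = ((1/171)n + 212/29241)(171n² - 41n - 8092) + ((1977244/29241)n - 13840708/29241)
  171n² - 41n - 8092 = ((5000211/1977244)n + 8450649/494311)((1977244/29241)n - 13840708/29241) + (0)
Last nonzero remainder: (1977244/29241)n - 13840708/29241. Dividing through by 1977244/29241 gives the monic gcd n - 7.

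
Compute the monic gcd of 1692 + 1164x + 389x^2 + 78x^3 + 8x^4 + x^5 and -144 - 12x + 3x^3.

12 + 4x + x^2

Apply the Euclidean algorithm:
  x^5 + 8x^4 + 78x^3 + 389x^2 + 1164x + 1692 = ((1/3)x^2 + (8/3)x + 82/3)(3x^3 - 12x - 144) + (469x^2 + 1876x + 5628)
  3x^3 - 12x - 144 = ((3/469)x - 12/469)(469x^2 + 1876x + 5628) + (0)
Last nonzero remainder: 469x^2 + 1876x + 5628. Dividing through by 469 gives the monic gcd x^2 + 4x + 12.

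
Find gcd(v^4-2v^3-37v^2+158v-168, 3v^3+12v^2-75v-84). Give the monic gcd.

Euclidean algorithm in ℚ[v]:
  v^4-2v^3-37v^2+158v-168 = ((1/3)v-2)(3v^3+12v^2-75v-84) + (12v^2+36v-336)
  3v^3+12v^2-75v-84 = ((1/4)v+1/4)(12v^2+36v-336) + (0)
Last nonzero remainder: 12v^2+36v-336. Dividing through by 12 gives the monic gcd v^2+3v-28.

v^2+3v-28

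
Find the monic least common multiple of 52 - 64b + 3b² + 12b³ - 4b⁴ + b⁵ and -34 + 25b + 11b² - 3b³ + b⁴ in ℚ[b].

By polynomial division,
  b⁵ - 4b⁴ + 12b³ + 3b² - 64b + 52 = (b - 1)(b⁴ - 3b³ + 11b² + 25b - 34) + (-2b³ - 11b² - 5b + 18)
  b⁴ - 3b³ + 11b² + 25b - 34 = (-(1/2)b + 17/4)(-2b³ - 11b² - 5b + 18) + ((221/4)b² + (221/4)b - 221/2)
  -2b³ - 11b² - 5b + 18 = (-(8/221)b - 36/221)((221/4)b² + (221/4)b - 221/2) + (0)
Last nonzero remainder: (221/4)b² + (221/4)b - 221/2. Dividing through by 221/4 gives the monic gcd b² + b - 2.
Then lcm(f, g) = f·g / gcd(f, g); expanding and making the result monic gives the answer.

884 - 1296b + 359b² + 128b³ - 113b⁴ + 45b⁵ - 8b⁶ + b⁷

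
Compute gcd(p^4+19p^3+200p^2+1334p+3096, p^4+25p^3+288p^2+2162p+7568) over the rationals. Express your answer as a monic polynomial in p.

Repeated division with remainder:
  p^4+19p^3+200p^2+1334p+3096 = (p^4+25p^3+288p^2+2162p+7568) + (−6p^3−88p^2−828p−4472)
  p^4+25p^3+288p^2+2162p+7568 = (−(1/6)p−31/18)(−6p^3−88p^2−828p−4472) + (−(14/9)p^2−(28/3)p−1204/9)
  −6p^3−88p^2−828p−4472 = ((27/7)p+234/7)(−(14/9)p^2−(28/3)p−1204/9) + (0)
Last nonzero remainder: −(14/9)p^2−(28/3)p−1204/9. Dividing through by −14/9 gives the monic gcd p^2+6p+86.

p^2+6p+86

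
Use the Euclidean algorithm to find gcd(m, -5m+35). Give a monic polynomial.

1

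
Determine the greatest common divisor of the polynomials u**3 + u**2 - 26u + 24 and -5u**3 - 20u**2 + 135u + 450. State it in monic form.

Euclidean algorithm in ℚ[u]:
  u**3 + u**2 - 26u + 24 = (-1/5)(-5u**3 - 20u**2 + 135u + 450) + (-3u**2 + u + 114)
  -5u**3 - 20u**2 + 135u + 450 = ((5/3)u + 65/9)(-3u**2 + u + 114) + (-(560/9)u - 1120/3)
  -3u**2 + u + 114 = ((27/560)u - 171/560)(-(560/9)u - 1120/3) + (0)
Last nonzero remainder: -(560/9)u - 1120/3. Dividing through by -560/9 gives the monic gcd u + 6.

u + 6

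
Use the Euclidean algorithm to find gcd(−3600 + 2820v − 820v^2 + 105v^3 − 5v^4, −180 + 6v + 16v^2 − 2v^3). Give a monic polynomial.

By polynomial division,
  −5v^4 + 105v^3 − 820v^2 + 2820v − 3600 = ((5/2)v − 65/2)(−2v^3 + 16v^2 + 6v − 180) + (−315v^2 + 3465v − 9450)
  −2v^3 + 16v^2 + 6v − 180 = ((2/315)v + 2/105)(−315v^2 + 3465v − 9450) + (0)
Last nonzero remainder: −315v^2 + 3465v − 9450. Dividing through by −315 gives the monic gcd v^2 − 11v + 30.

30 − 11v + v^2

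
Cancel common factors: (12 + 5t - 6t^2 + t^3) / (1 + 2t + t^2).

Apply the Euclidean algorithm:
  t^3 - 6t^2 + 5t + 12 = (t - 8)(t^2 + 2t + 1) + (20t + 20)
  t^2 + 2t + 1 = ((1/20)t + 1/20)(20t + 20) + (0)
Last nonzero remainder: 20t + 20. Dividing through by 20 gives the monic gcd t + 1.
Cancel t + 1 from numerator and denominator to get the reduced form.

(12 - 7t + t^2)/(1 + t)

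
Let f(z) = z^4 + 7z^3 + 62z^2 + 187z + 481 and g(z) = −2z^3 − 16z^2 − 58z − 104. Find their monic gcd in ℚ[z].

Apply the Euclidean algorithm:
  z^4 + 7z^3 + 62z^2 + 187z + 481 = (−(1/2)z + 1/2)(−2z^3 − 16z^2 − 58z − 104) + (41z^2 + 164z + 533)
  −2z^3 − 16z^2 − 58z − 104 = (−(2/41)z − 8/41)(41z^2 + 164z + 533) + (0)
Last nonzero remainder: 41z^2 + 164z + 533. Dividing through by 41 gives the monic gcd z^2 + 4z + 13.

z^2 + 4z + 13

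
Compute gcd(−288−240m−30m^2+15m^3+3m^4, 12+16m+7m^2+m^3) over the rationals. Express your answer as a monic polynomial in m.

Euclidean algorithm in ℚ[m]:
  3m^4+15m^3−30m^2−240m−288 = (3m−6)(m^3+7m^2+16m+12) + (−36m^2−180m−216)
  m^3+7m^2+16m+12 = (−(1/36)m−1/18)(−36m^2−180m−216) + (0)
Last nonzero remainder: −36m^2−180m−216. Dividing through by −36 gives the monic gcd m^2+5m+6.

6+5m+m^2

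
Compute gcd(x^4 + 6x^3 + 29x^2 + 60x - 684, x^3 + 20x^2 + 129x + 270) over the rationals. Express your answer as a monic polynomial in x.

x + 6

Euclidean algorithm in ℚ[x]:
  x^4 + 6x^3 + 29x^2 + 60x - 684 = (x - 14)(x^3 + 20x^2 + 129x + 270) + (180x^2 + 1596x + 3096)
  x^3 + 20x^2 + 129x + 270 = ((1/180)x + 167/2700)(180x^2 + 1596x + 3096) + ((2944/225)x + 5888/75)
  180x^2 + 1596x + 3096 = ((10125/736)x + 29025/736)((2944/225)x + 5888/75) + (0)
Last nonzero remainder: (2944/225)x + 5888/75. Dividing through by 2944/225 gives the monic gcd x + 6.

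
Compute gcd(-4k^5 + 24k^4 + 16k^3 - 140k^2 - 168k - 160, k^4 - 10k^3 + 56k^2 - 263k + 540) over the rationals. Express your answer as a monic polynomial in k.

k^2 - 9k + 20

Euclidean algorithm in ℚ[k]:
  -4k^5 + 24k^4 + 16k^3 - 140k^2 - 168k - 160 = (-4k - 16)(k^4 - 10k^3 + 56k^2 - 263k + 540) + (80k^3 - 296k^2 - 2216k + 8480)
  k^4 - 10k^3 + 56k^2 - 263k + 540 = ((1/80)k - 63/800)(80k^3 - 296k^2 - 2216k + 8480) + ((6039/100)k^2 - (54351/100)k + 6039/5)
  80k^3 - 296k^2 - 2216k + 8480 = ((8000/6039)k + 42400/6039)((6039/100)k^2 - (54351/100)k + 6039/5) + (0)
Last nonzero remainder: (6039/100)k^2 - (54351/100)k + 6039/5. Dividing through by 6039/100 gives the monic gcd k^2 - 9k + 20.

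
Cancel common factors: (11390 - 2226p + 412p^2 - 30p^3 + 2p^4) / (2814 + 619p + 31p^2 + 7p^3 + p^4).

Repeated division with remainder:
  2p^4 - 30p^3 + 412p^2 - 2226p + 11390 = (2)(p^4 + 7p^3 + 31p^2 + 619p + 2814) + (-44p^3 + 350p^2 - 3464p + 5762)
  p^4 + 7p^3 + 31p^2 + 619p + 2814 = (-(1/44)p - 329/968)(-44p^3 + 350p^2 - 3464p + 5762) + ((34475/484)p^2 - (103425/242)p + 2309825/484)
  -44p^3 + 350p^2 - 3464p + 5762 = (-(21296/34475)p + 41624/34475)((34475/484)p^2 - (103425/242)p + 2309825/484) + (0)
Last nonzero remainder: (34475/484)p^2 - (103425/242)p + 2309825/484. Dividing through by 34475/484 gives the monic gcd p^2 - 6p + 67.
Cancel p^2 - 6p + 67 from numerator and denominator to get the reduced form.

(170 - 18p + 2p^2)/(42 + 13p + p^2)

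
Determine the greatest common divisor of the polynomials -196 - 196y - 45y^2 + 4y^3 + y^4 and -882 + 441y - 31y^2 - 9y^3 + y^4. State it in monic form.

Apply the Euclidean algorithm:
  y^4 + 4y^3 - 45y^2 - 196y - 196 = (y^4 - 9y^3 - 31y^2 + 441y - 882) + (13y^3 - 14y^2 - 637y + 686)
  y^4 - 9y^3 - 31y^2 + 441y - 882 = ((1/13)y - 103/169)(13y^3 - 14y^2 - 637y + 686) + ((1600/169)y^2 - 78400/169)
  13y^3 - 14y^2 - 637y + 686 = ((2197/1600)y - 1183/800)((1600/169)y^2 - 78400/169) + (0)
Last nonzero remainder: (1600/169)y^2 - 78400/169. Dividing through by 1600/169 gives the monic gcd y^2 - 49.

-49 + y^2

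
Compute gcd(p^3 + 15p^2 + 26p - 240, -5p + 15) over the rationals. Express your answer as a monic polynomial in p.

p - 3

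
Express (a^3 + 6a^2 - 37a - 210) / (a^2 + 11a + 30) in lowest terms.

(a^2 + a - 42)/(a + 6)

By polynomial division,
  a^3 + 6a^2 - 37a - 210 = (a - 5)(a^2 + 11a + 30) + (-12a - 60)
  a^2 + 11a + 30 = (-(1/12)a - 1/2)(-12a - 60) + (0)
Last nonzero remainder: -12a - 60. Dividing through by -12 gives the monic gcd a + 5.
Cancel a + 5 from numerator and denominator to get the reduced form.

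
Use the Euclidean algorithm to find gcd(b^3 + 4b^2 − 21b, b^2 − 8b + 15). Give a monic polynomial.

b − 3

Euclidean algorithm in ℚ[b]:
  b^3 + 4b^2 − 21b = (b + 12)(b^2 − 8b + 15) + (60b − 180)
  b^2 − 8b + 15 = ((1/60)b − 1/12)(60b − 180) + (0)
Last nonzero remainder: 60b − 180. Dividing through by 60 gives the monic gcd b − 3.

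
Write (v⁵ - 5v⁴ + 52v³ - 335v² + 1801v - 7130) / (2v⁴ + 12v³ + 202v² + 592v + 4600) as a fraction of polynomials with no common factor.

(v³ - 10v² + 56v - 155)/(2v² + 2v + 100)

Euclidean algorithm in ℚ[v]:
  v⁵ - 5v⁴ + 52v³ - 335v² + 1801v - 7130 = ((1/2)v - 11/2)(2v⁴ + 12v³ + 202v² + 592v + 4600) + (17v³ + 480v² + 2757v + 18170)
  2v⁴ + 12v³ + 202v² + 592v + 4600 = ((2/17)v - 756/289)(17v³ + 480v² + 2757v + 18170) + ((327520/289)v² + (1637600/289)v + 15065920/289)
  17v³ + 480v² + 2757v + 18170 = ((4913/327520)v + 22831/65504)((327520/289)v² + (1637600/289)v + 15065920/289) + (0)
Last nonzero remainder: (327520/289)v² + (1637600/289)v + 15065920/289. Dividing through by 327520/289 gives the monic gcd v² + 5v + 46.
Cancel v² + 5v + 46 from numerator and denominator to get the reduced form.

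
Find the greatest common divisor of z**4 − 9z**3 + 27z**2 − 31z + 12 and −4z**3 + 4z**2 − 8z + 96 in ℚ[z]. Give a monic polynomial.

z − 3

Apply the Euclidean algorithm:
  z**4 − 9z**3 + 27z**2 − 31z + 12 = (−(1/4)z + 2)(−4z**3 + 4z**2 − 8z + 96) + (17z**2 + 9z − 180)
  −4z**3 + 4z**2 − 8z + 96 = (−(4/17)z + 104/289)(17z**2 + 9z − 180) + (−(15488/289)z + 46464/289)
  17z**2 + 9z − 180 = (−(4913/15488)z − 4335/3872)(−(15488/289)z + 46464/289) + (0)
Last nonzero remainder: −(15488/289)z + 46464/289. Dividing through by −15488/289 gives the monic gcd z − 3.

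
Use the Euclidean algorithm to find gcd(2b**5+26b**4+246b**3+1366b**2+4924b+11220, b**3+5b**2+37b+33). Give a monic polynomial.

b**2+4b+33

By polynomial division,
  2b**5+26b**4+246b**3+1366b**2+4924b+11220 = (2b**2+16b+92)(b**3+5b**2+37b+33) + (248b**2+992b+8184)
  b**3+5b**2+37b+33 = ((1/248)b+1/248)(248b**2+992b+8184) + (0)
Last nonzero remainder: 248b**2+992b+8184. Dividing through by 248 gives the monic gcd b**2+4b+33.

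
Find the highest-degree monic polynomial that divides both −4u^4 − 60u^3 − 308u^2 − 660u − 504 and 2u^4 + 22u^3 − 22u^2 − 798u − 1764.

u^2 + 10u + 21

By polynomial division,
  −4u^4 − 60u^3 − 308u^2 − 660u − 504 = (−2)(2u^4 + 22u^3 − 22u^2 − 798u − 1764) + (−16u^3 − 352u^2 − 2256u − 4032)
  2u^4 + 22u^3 − 22u^2 − 798u − 1764 = (−(1/8)u + 11/8)(−16u^3 − 352u^2 − 2256u − 4032) + (180u^2 + 1800u + 3780)
  −16u^3 − 352u^2 − 2256u − 4032 = (−(4/45)u − 16/15)(180u^2 + 1800u + 3780) + (0)
Last nonzero remainder: 180u^2 + 1800u + 3780. Dividing through by 180 gives the monic gcd u^2 + 10u + 21.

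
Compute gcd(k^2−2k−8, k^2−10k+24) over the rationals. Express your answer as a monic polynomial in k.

Repeated division with remainder:
  k^2−2k−8 = (k^2−10k+24) + (8k−32)
  k^2−10k+24 = ((1/8)k−3/4)(8k−32) + (0)
Last nonzero remainder: 8k−32. Dividing through by 8 gives the monic gcd k−4.

k−4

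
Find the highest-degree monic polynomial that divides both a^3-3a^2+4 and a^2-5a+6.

By polynomial division,
  a^3-3a^2+4 = (a+2)(a^2-5a+6) + (4a-8)
  a^2-5a+6 = ((1/4)a-3/4)(4a-8) + (0)
Last nonzero remainder: 4a-8. Dividing through by 4 gives the monic gcd a-2.

a-2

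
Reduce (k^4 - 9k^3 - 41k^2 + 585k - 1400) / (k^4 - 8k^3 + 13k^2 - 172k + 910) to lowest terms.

Euclidean algorithm in ℚ[k]:
  k^4 - 9k^3 - 41k^2 + 585k - 1400 = (k^4 - 8k^3 + 13k^2 - 172k + 910) + (-k^3 - 54k^2 + 757k - 2310)
  k^4 - 8k^3 + 13k^2 - 172k + 910 = (-k + 62)(-k^3 - 54k^2 + 757k - 2310) + (4118k^2 - 49416k + 144130)
  -k^3 - 54k^2 + 757k - 2310 = (-(1/4118)k - 33/2059)(4118k^2 - 49416k + 144130) + (0)
Last nonzero remainder: 4118k^2 - 49416k + 144130. Dividing through by 4118 gives the monic gcd k^2 - 12k + 35.
Cancel k^2 - 12k + 35 from numerator and denominator to get the reduced form.

(k^2 + 3k - 40)/(k^2 + 4k + 26)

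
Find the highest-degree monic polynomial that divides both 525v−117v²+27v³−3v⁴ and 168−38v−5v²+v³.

−7+v

Repeated division with remainder:
  −3v⁴+27v³−117v²+525v = (−3v+12)(v³−5v²−38v+168) + (−171v²+1485v−2016)
  v³−5v²−38v+168 = (−(1/171)v−70/3249)(−171v²+1485v−2016) + (−(6424/361)v+44968/361)
  −171v²+1485v−2016 = ((61731/6424)v−12996/803)(−(6424/361)v+44968/361) + (0)
Last nonzero remainder: −(6424/361)v+44968/361. Dividing through by −6424/361 gives the monic gcd v−7.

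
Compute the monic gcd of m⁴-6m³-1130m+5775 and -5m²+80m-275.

m²-16m+55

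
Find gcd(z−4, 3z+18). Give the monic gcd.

1

Euclidean algorithm in ℚ[z]:
  z−4 = (1/3)(3z+18) + (−10)
  3z+18 = (−(3/10)z−9/5)(−10) + (0)
The last nonzero remainder is the constant −10, so the polynomials are coprime and gcd = 1.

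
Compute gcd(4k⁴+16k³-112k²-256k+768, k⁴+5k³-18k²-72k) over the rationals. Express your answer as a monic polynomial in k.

k²+2k-24

Euclidean algorithm in ℚ[k]:
  4k⁴+16k³-112k²-256k+768 = (4)(k⁴+5k³-18k²-72k) + (-4k³-40k²+32k+768)
  k⁴+5k³-18k²-72k = (-(1/4)k+5/4)(-4k³-40k²+32k+768) + (40k²+80k-960)
  -4k³-40k²+32k+768 = (-(1/10)k-4/5)(40k²+80k-960) + (0)
Last nonzero remainder: 40k²+80k-960. Dividing through by 40 gives the monic gcd k²+2k-24.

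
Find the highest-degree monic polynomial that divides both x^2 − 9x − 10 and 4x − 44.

1

Euclidean algorithm in ℚ[x]:
  x^2 − 9x − 10 = ((1/4)x + 1/2)(4x − 44) + (12)
  4x − 44 = ((1/3)x − 11/3)(12) + (0)
The last nonzero remainder is the constant 12, so the polynomials are coprime and gcd = 1.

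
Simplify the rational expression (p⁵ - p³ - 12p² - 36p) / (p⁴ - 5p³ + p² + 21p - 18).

Apply the Euclidean algorithm:
  p⁵ - p³ - 12p² - 36p = (p + 5)(p⁴ - 5p³ + p² + 21p - 18) + (23p³ - 38p² - 123p + 90)
  p⁴ - 5p³ + p² + 21p - 18 = ((1/23)p - 77/529)(23p³ - 38p² - 123p + 90) + ((432/529)p² - (432/529)p - 2592/529)
  23p³ - 38p² - 123p + 90 = ((12167/432)p - 2645/144)((432/529)p² - (432/529)p - 2592/529) + (0)
Last nonzero remainder: (432/529)p² - (432/529)p - 2592/529. Dividing through by 432/529 gives the monic gcd p² - p - 6.
Cancel p² - p - 6 from numerator and denominator to get the reduced form.

(p³ + p² + 6p)/(p² - 4p + 3)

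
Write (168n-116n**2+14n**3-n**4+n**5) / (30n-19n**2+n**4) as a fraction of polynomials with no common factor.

(28+4n+n**2)/(5+n)

By polynomial division,
  n**5-n**4+14n**3-116n**2+168n = (n-1)(n**4-19n**2+30n) + (33n**3-165n**2+198n)
  n**4-19n**2+30n = ((1/33)n+5/33)(33n**3-165n**2+198n) + (0)
Last nonzero remainder: 33n**3-165n**2+198n. Dividing through by 33 gives the monic gcd n**3-5n**2+6n.
Cancel n**3-5n**2+6n from numerator and denominator to get the reduced form.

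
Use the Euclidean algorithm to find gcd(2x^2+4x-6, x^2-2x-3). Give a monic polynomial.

1

By polynomial division,
  2x^2+4x-6 = (2)(x^2-2x-3) + (8x)
  x^2-2x-3 = ((1/8)x-1/4)(8x) + (-3)
  8x = (-(8/3)x)(-3) + (0)
The last nonzero remainder is the constant -3, so the polynomials are coprime and gcd = 1.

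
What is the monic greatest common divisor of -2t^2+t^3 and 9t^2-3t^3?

Repeated division with remainder:
  t^3-2t^2 = (-1/3)(-3t^3+9t^2) + (t^2)
  -3t^3+9t^2 = (-3t+9)(t^2) + (0)
The last nonzero remainder t^2 is already monic.

t^2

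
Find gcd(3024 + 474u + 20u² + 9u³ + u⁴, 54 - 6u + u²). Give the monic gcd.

54 - 6u + u²

Euclidean algorithm in ℚ[u]:
  u⁴ + 9u³ + 20u² + 474u + 3024 = (u² + 15u + 56)(u² - 6u + 54) + (0)
The last nonzero remainder u² - 6u + 54 is already monic.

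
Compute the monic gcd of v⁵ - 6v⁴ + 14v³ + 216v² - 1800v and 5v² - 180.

v² - 36

Apply the Euclidean algorithm:
  v⁵ - 6v⁴ + 14v³ + 216v² - 1800v = ((1/5)v³ - (6/5)v² + 10v)(5v² - 180) + (0)
Last nonzero remainder: 5v² - 180. Dividing through by 5 gives the monic gcd v² - 36.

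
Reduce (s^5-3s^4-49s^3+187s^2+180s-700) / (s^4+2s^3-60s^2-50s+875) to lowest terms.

By polynomial division,
  s^5-3s^4-49s^3+187s^2+180s-700 = (s-5)(s^4+2s^3-60s^2-50s+875) + (21s^3-63s^2-945s+3675)
  s^4+2s^3-60s^2-50s+875 = ((1/21)s+5/21)(21s^3-63s^2-945s+3675) + (0)
Last nonzero remainder: 21s^3-63s^2-945s+3675. Dividing through by 21 gives the monic gcd s^3-3s^2-45s+175.
Cancel s^3-3s^2-45s+175 from numerator and denominator to get the reduced form.

(s^2-4)/(s+5)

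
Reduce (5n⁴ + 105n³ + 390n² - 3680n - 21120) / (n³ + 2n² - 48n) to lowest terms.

(5n² + 95n + 440)/(n)

Repeated division with remainder:
  5n⁴ + 105n³ + 390n² - 3680n - 21120 = (5n + 95)(n³ + 2n² - 48n) + (440n² + 880n - 21120)
  n³ + 2n² - 48n = ((1/440)n)(440n² + 880n - 21120) + (0)
Last nonzero remainder: 440n² + 880n - 21120. Dividing through by 440 gives the monic gcd n² + 2n - 48.
Cancel n² + 2n - 48 from numerator and denominator to get the reduced form.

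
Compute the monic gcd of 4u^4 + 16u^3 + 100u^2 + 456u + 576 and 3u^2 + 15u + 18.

u^2 + 5u + 6

Apply the Euclidean algorithm:
  4u^4 + 16u^3 + 100u^2 + 456u + 576 = ((4/3)u^2 − (4/3)u + 32)(3u^2 + 15u + 18) + (0)
Last nonzero remainder: 3u^2 + 15u + 18. Dividing through by 3 gives the monic gcd u^2 + 5u + 6.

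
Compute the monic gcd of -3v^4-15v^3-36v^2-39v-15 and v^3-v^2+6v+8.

Repeated division with remainder:
  -3v^4-15v^3-36v^2-39v-15 = (-3v-18)(v^3-v^2+6v+8) + (-36v^2+93v+129)
  v^3-v^2+6v+8 = (-(1/36)v-19/432)(-36v^2+93v+129) + ((1969/144)v+1969/144)
  -36v^2+93v+129 = (-(5184/1969)v+18576/1969)((1969/144)v+1969/144) + (0)
Last nonzero remainder: (1969/144)v+1969/144. Dividing through by 1969/144 gives the monic gcd v+1.

v+1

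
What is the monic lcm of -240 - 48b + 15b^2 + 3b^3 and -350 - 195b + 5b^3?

1120 + 624b - 70b^2 - 55b^3 + b^5

Repeated division with remainder:
  3b^3 + 15b^2 - 48b - 240 = (3/5)(5b^3 - 195b - 350) + (15b^2 + 69b - 30)
  5b^3 - 195b - 350 = ((1/3)b - 23/15)(15b^2 + 69b - 30) + (-(396/5)b - 396)
  15b^2 + 69b - 30 = (-(25/132)b + 5/66)(-(396/5)b - 396) + (0)
Last nonzero remainder: -(396/5)b - 396. Dividing through by -396/5 gives the monic gcd b + 5.
Then lcm(f, g) = f·g / gcd(f, g); expanding and making the result monic gives the answer.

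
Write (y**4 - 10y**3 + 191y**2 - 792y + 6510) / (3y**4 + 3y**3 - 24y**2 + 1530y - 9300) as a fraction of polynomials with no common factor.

(y**2 - 6y + 105)/(3y**2 + 15y - 150)

Euclidean algorithm in ℚ[y]:
  y**4 - 10y**3 + 191y**2 - 792y + 6510 = (1/3)(3y**4 + 3y**3 - 24y**2 + 1530y - 9300) + (-11y**3 + 199y**2 - 1302y + 9610)
  3y**4 + 3y**3 - 24y**2 + 1530y - 9300 = (-(3/11)y - 630/121)(-11y**3 + 199y**2 - 1302y + 9610) + ((79500/121)y**2 - (318000/121)y + 4929000/121)
  -11y**3 + 199y**2 - 1302y + 9610 = (-(1331/79500)y + 3751/15900)((79500/121)y**2 - (318000/121)y + 4929000/121) + (0)
Last nonzero remainder: (79500/121)y**2 - (318000/121)y + 4929000/121. Dividing through by 79500/121 gives the monic gcd y**2 - 4y + 62.
Cancel y**2 - 4y + 62 from numerator and denominator to get the reduced form.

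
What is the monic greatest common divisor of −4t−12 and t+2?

1

Apply the Euclidean algorithm:
  −4t−12 = (−4)(t+2) + (−4)
  t+2 = (−(1/4)t−1/2)(−4) + (0)
The last nonzero remainder is the constant −4, so the polynomials are coprime and gcd = 1.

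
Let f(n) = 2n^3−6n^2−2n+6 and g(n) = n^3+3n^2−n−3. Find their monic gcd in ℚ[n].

n^2−1

Euclidean algorithm in ℚ[n]:
  2n^3−6n^2−2n+6 = (2)(n^3+3n^2−n−3) + (−12n^2+12)
  n^3+3n^2−n−3 = (−(1/12)n−1/4)(−12n^2+12) + (0)
Last nonzero remainder: −12n^2+12. Dividing through by −12 gives the monic gcd n^2−1.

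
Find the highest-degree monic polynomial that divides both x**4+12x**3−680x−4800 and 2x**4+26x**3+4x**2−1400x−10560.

x**3+2x**2−20x−480

Euclidean algorithm in ℚ[x]:
  x**4+12x**3−680x−4800 = (1/2)(2x**4+26x**3+4x**2−1400x−10560) + (−x**3−2x**2+20x+480)
  2x**4+26x**3+4x**2−1400x−10560 = (−2x−22)(−x**3−2x**2+20x+480) + (0)
Last nonzero remainder: −x**3−2x**2+20x+480. Dividing through by −1 gives the monic gcd x**3+2x**2−20x−480.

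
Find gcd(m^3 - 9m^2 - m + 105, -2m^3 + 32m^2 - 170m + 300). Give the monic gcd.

m - 5

Euclidean algorithm in ℚ[m]:
  m^3 - 9m^2 - m + 105 = (-1/2)(-2m^3 + 32m^2 - 170m + 300) + (7m^2 - 86m + 255)
  -2m^3 + 32m^2 - 170m + 300 = (-(2/7)m + 52/49)(7m^2 - 86m + 255) + (-(288/49)m + 1440/49)
  7m^2 - 86m + 255 = (-(343/288)m + 833/96)(-(288/49)m + 1440/49) + (0)
Last nonzero remainder: -(288/49)m + 1440/49. Dividing through by -288/49 gives the monic gcd m - 5.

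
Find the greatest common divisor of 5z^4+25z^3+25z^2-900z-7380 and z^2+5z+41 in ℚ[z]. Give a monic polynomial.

Euclidean algorithm in ℚ[z]:
  5z^4+25z^3+25z^2-900z-7380 = (5z^2-180)(z^2+5z+41) + (0)
The last nonzero remainder z^2+5z+41 is already monic.

z^2+5z+41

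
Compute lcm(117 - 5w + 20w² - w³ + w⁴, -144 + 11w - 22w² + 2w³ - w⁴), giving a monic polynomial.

Euclidean algorithm in ℚ[w]:
  w⁴ - w³ + 20w² - 5w + 117 = (-1)(-w⁴ + 2w³ - 22w² + 11w - 144) + (w³ - 2w² + 6w - 27)
  -w⁴ + 2w³ - 22w² + 11w - 144 = (-w)(w³ - 2w² + 6w - 27) + (-16w² - 16w - 144)
  w³ - 2w² + 6w - 27 = (-(1/16)w + 3/16)(-16w² - 16w - 144) + (0)
Last nonzero remainder: -16w² - 16w - 144. Dividing through by -16 gives the monic gcd w² + w + 9.
Then lcm(f, g) = f·g / gcd(f, g); expanding and making the result monic gives the answer.

1872 - 431w + 452w² - 81w³ + 39w⁴ - 4w⁵ + w⁶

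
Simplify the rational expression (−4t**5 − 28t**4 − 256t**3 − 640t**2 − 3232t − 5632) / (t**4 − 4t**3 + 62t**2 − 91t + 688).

(−4t**3 − 32t**2 − 224t − 352)/(t**2 − 3t + 43)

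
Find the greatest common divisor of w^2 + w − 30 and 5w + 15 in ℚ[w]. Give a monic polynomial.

1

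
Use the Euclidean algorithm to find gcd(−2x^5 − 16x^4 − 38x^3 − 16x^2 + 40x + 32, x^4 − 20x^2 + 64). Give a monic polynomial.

Repeated division with remainder:
  −2x^5 − 16x^4 − 38x^3 − 16x^2 + 40x + 32 = (−2x − 16)(x^4 − 20x^2 + 64) + (−78x^3 − 336x^2 + 168x + 1056)
  x^4 − 20x^2 + 64 = (−(1/78)x + 28/507)(−78x^3 − 336x^2 + 168x + 1056) + ((120/169)x^2 + (720/169)x + 960/169)
  −78x^3 − 336x^2 + 168x + 1056 = (−(2197/20)x + 1859/10)((120/169)x^2 + (720/169)x + 960/169) + (0)
Last nonzero remainder: (120/169)x^2 + (720/169)x + 960/169. Dividing through by 120/169 gives the monic gcd x^2 + 6x + 8.

x^2 + 6x + 8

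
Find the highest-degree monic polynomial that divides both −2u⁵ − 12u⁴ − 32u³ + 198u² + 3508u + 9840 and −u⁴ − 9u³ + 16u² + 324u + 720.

u³ + 3u² − 34u − 120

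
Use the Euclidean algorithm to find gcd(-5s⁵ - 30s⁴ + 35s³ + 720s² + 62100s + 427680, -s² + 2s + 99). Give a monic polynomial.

Apply the Euclidean algorithm:
  -5s⁵ - 30s⁴ + 35s³ + 720s² + 62100s + 427680 = (5s³ + 40s² + 540s + 4320)(-s² + 2s + 99) + (0)
Last nonzero remainder: -s² + 2s + 99. Dividing through by -1 gives the monic gcd s² - 2s - 99.

s² - 2s - 99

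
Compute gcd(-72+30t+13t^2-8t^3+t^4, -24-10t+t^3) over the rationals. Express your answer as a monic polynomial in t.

Apply the Euclidean algorithm:
  t^4-8t^3+13t^2+30t-72 = (t-8)(t^3-10t-24) + (23t^2-26t-264)
  t^3-10t-24 = ((1/23)t+26/529)(23t^2-26t-264) + ((1458/529)t-5832/529)
  23t^2-26t-264 = ((12167/1458)t+5819/243)((1458/529)t-5832/529) + (0)
Last nonzero remainder: (1458/529)t-5832/529. Dividing through by 1458/529 gives the monic gcd t-4.

-4+t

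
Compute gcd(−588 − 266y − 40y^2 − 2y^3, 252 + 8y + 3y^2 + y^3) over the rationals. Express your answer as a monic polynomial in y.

Euclidean algorithm in ℚ[y]:
  −2y^3 − 40y^2 − 266y − 588 = (−2)(y^3 + 3y^2 + 8y + 252) + (−34y^2 − 250y − 84)
  y^3 + 3y^2 + 8y + 252 = (−(1/34)y + 37/289)(−34y^2 − 250y − 84) + ((10848/289)y + 75936/289)
  −34y^2 − 250y − 84 = (−(4913/5424)y − 289/904)((10848/289)y + 75936/289) + (0)
Last nonzero remainder: (10848/289)y + 75936/289. Dividing through by 10848/289 gives the monic gcd y + 7.

7 + y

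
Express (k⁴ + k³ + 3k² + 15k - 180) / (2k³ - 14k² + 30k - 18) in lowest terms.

Apply the Euclidean algorithm:
  k⁴ + k³ + 3k² + 15k - 180 = ((1/2)k + 4)(2k³ - 14k² + 30k - 18) + (44k² - 96k - 108)
  2k³ - 14k² + 30k - 18 = ((1/22)k - 53/242)(44k² - 96k - 108) + ((1680/121)k - 5040/121)
  44k² - 96k - 108 = ((1331/420)k + 363/140)((1680/121)k - 5040/121) + (0)
Last nonzero remainder: (1680/121)k - 5040/121. Dividing through by 1680/121 gives the monic gcd k - 3.
Cancel k - 3 from numerator and denominator to get the reduced form.

(k³ + 4k² + 15k + 60)/(2k² - 8k + 6)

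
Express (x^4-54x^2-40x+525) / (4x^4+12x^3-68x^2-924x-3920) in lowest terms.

By polynomial division,
  x^4-54x^2-40x+525 = (1/4)(4x^4+12x^3-68x^2-924x-3920) + (-3x^3-37x^2+191x+1505)
  4x^4+12x^3-68x^2-924x-3920 = (-(4/3)x+112/9)(-3x^3-37x^2+191x+1505) + ((5824/9)x^2-(11648/9)x-203840/9)
  -3x^3-37x^2+191x+1505 = (-(27/5824)x-387/5824)((5824/9)x^2-(11648/9)x-203840/9) + (0)
Last nonzero remainder: (5824/9)x^2-(11648/9)x-203840/9. Dividing through by 5824/9 gives the monic gcd x^2-2x-35.
Cancel x^2-2x-35 from numerator and denominator to get the reduced form.

(x^2+2x-15)/(4x^2+20x+112)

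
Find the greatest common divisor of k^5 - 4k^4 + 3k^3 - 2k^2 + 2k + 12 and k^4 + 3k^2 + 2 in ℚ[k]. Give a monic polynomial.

By polynomial division,
  k^5 - 4k^4 + 3k^3 - 2k^2 + 2k + 12 = (k - 4)(k^4 + 3k^2 + 2) + (10k^2 + 20)
  k^4 + 3k^2 + 2 = ((1/10)k^2 + 1/10)(10k^2 + 20) + (0)
Last nonzero remainder: 10k^2 + 20. Dividing through by 10 gives the monic gcd k^2 + 2.

k^2 + 2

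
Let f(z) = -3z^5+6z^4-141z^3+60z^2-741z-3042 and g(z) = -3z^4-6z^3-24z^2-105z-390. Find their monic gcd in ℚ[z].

z^2-3z+13

By polynomial division,
  -3z^5+6z^4-141z^3+60z^2-741z-3042 = (z-4)(-3z^4-6z^3-24z^2-105z-390) + (-141z^3+69z^2-771z-4602)
  -3z^4-6z^3-24z^2-105z-390 = ((1/47)z+117/2209)(-141z^3+69z^2-771z-4602) + (-(24852/2209)z^2+(74556/2209)z-323076/2209)
  -141z^3+69z^2-771z-4602 = ((103823/8284)z+130331/4142)(-(24852/2209)z^2+(74556/2209)z-323076/2209) + (0)
Last nonzero remainder: -(24852/2209)z^2+(74556/2209)z-323076/2209. Dividing through by -24852/2209 gives the monic gcd z^2-3z+13.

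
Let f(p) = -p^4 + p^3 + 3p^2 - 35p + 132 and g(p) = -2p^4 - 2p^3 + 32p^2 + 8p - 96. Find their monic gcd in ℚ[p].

Repeated division with remainder:
  -p^4 + p^3 + 3p^2 - 35p + 132 = (1/2)(-2p^4 - 2p^3 + 32p^2 + 8p - 96) + (2p^3 - 13p^2 - 39p + 180)
  -2p^4 - 2p^3 + 32p^2 + 8p - 96 = (-p - 15/2)(2p^3 - 13p^2 - 39p + 180) + (-(209/2)p^2 - (209/2)p + 1254)
  2p^3 - 13p^2 - 39p + 180 = (-(4/209)p + 30/209)(-(209/2)p^2 - (209/2)p + 1254) + (0)
Last nonzero remainder: -(209/2)p^2 - (209/2)p + 1254. Dividing through by -209/2 gives the monic gcd p^2 + p - 12.

p^2 + p - 12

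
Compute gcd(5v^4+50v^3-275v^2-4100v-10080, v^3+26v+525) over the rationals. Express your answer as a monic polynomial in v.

Euclidean algorithm in ℚ[v]:
  5v^4+50v^3-275v^2-4100v-10080 = (5v+50)(v^3+26v+525) + (-405v^2-8025v-36330)
  v^3+26v+525 = (-(1/405)v+107/2187)(-405v^2-8025v-36330) + ((239785/729)v+1678495/729)
  -405v^2-8025v-36330 = (-(59049/47957)v-756702/47957)((239785/729)v+1678495/729) + (0)
Last nonzero remainder: (239785/729)v+1678495/729. Dividing through by 239785/729 gives the monic gcd v+7.

v+7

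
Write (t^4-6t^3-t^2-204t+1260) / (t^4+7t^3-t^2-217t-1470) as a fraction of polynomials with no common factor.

(t-6)/(t+7)

Euclidean algorithm in ℚ[t]:
  t^4-6t^3-t^2-204t+1260 = (t^4+7t^3-t^2-217t-1470) + (-13t^3+13t+2730)
  t^4+7t^3-t^2-217t-1470 = (-(1/13)t-7/13)(-13t^3+13t+2730) + (0)
Last nonzero remainder: -13t^3+13t+2730. Dividing through by -13 gives the monic gcd t^3-t-210.
Cancel t^3-t-210 from numerator and denominator to get the reduced form.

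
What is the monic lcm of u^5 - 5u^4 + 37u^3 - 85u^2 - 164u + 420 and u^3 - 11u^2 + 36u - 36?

u^6 - 11u^5 + 67u^4 - 307u^3 + 346u^2 + 1404u - 2520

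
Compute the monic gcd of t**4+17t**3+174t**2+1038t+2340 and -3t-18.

By polynomial division,
  t**4+17t**3+174t**2+1038t+2340 = (-(1/3)t**3-(11/3)t**2-36t-130)(-3t-18) + (0)
Last nonzero remainder: -3t-18. Dividing through by -3 gives the monic gcd t+6.

t+6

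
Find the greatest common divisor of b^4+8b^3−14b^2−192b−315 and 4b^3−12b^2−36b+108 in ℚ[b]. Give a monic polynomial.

b+3

By polynomial division,
  b^4+8b^3−14b^2−192b−315 = ((1/4)b+11/4)(4b^3−12b^2−36b+108) + (28b^2−120b−612)
  4b^3−12b^2−36b+108 = ((1/7)b+9/49)(28b^2−120b−612) + ((3600/49)b+10800/49)
  28b^2−120b−612 = ((343/900)b−833/300)((3600/49)b+10800/49) + (0)
Last nonzero remainder: (3600/49)b+10800/49. Dividing through by 3600/49 gives the monic gcd b+3.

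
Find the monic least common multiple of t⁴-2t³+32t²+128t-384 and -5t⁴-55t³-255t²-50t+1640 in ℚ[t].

t⁶+7t⁵+55t⁴+334t³+2080t²+1792t-15744

By polynomial division,
  t⁴-2t³+32t²+128t-384 = (-1/5)(-5t⁴-55t³-255t²-50t+1640) + (-13t³-19t²+118t-56)
  -5t⁴-55t³-255t²-50t+1640 = ((5/13)t+620/169)(-13t³-19t²+118t-56) + (-(38985/169)t²-(77970/169)t+311880/169)
  -13t³-19t²+118t-56 = ((2197/38985)t-1183/38985)(-(38985/169)t²-(77970/169)t+311880/169) + (0)
Last nonzero remainder: -(38985/169)t²-(77970/169)t+311880/169. Dividing through by -38985/169 gives the monic gcd t²+2t-8.
Then lcm(f, g) = f·g / gcd(f, g); expanding and making the result monic gives the answer.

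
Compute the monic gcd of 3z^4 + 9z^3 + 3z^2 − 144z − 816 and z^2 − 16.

z^2 − 16

Apply the Euclidean algorithm:
  3z^4 + 9z^3 + 3z^2 − 144z − 816 = (3z^2 + 9z + 51)(z^2 − 16) + (0)
The last nonzero remainder z^2 − 16 is already monic.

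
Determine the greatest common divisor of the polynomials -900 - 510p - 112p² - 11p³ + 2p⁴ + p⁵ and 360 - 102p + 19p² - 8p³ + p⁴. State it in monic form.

Apply the Euclidean algorithm:
  p⁵ + 2p⁴ - 11p³ - 112p² - 510p - 900 = (p + 10)(p⁴ - 8p³ + 19p² - 102p + 360) + (50p³ - 200p² + 150p - 4500)
  p⁴ - 8p³ + 19p² - 102p + 360 = ((1/50)p - 2/25)(50p³ - 200p² + 150p - 4500) + (0)
Last nonzero remainder: 50p³ - 200p² + 150p - 4500. Dividing through by 50 gives the monic gcd p³ - 4p² + 3p - 90.

-90 + 3p - 4p² + p³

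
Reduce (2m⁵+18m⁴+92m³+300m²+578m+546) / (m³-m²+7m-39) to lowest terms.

(2m³+14m²+38m+42)/(m-3)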